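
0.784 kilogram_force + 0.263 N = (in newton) 7.951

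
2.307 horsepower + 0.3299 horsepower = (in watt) 1966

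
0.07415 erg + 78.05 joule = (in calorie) 18.65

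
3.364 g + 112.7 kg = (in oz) 3975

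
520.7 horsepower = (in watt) 3.883e+05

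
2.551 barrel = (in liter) 405.6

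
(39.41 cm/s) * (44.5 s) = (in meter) 17.54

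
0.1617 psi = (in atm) 0.011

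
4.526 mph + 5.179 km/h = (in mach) 0.01017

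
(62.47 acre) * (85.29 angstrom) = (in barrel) 0.01356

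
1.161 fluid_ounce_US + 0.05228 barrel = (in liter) 8.346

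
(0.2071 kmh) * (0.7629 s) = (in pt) 124.4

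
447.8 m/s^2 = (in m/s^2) 447.8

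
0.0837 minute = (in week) 8.304e-06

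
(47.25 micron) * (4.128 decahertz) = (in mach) 5.728e-06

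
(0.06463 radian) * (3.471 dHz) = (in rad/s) 0.02243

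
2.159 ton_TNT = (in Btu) 8.562e+06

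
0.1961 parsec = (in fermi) 6.051e+30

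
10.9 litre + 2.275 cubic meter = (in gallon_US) 603.9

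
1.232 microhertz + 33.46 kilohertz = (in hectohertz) 334.6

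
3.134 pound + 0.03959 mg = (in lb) 3.134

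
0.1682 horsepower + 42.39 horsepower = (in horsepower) 42.56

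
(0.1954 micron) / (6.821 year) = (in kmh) 3.27e-15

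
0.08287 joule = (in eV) 5.172e+17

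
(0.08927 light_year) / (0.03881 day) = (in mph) 5.634e+11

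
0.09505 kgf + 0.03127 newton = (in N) 0.9634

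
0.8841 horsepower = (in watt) 659.3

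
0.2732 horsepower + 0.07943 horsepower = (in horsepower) 0.3526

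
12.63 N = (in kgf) 1.288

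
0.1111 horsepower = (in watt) 82.85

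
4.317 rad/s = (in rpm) 41.22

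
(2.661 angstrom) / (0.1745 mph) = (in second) 3.411e-09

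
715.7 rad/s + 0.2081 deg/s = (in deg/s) 4.101e+04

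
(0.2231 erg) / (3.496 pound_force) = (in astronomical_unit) 9.59e-21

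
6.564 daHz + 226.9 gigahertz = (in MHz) 2.269e+05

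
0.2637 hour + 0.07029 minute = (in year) 3.024e-05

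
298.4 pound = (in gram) 1.354e+05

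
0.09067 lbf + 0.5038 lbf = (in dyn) 2.644e+05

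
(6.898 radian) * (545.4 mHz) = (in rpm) 35.93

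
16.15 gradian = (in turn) 0.04038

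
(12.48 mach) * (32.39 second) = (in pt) 3.902e+08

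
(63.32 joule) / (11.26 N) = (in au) 3.759e-11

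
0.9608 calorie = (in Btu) 0.00381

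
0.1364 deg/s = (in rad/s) 0.002381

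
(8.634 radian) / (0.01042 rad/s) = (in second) 828.6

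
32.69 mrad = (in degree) 1.873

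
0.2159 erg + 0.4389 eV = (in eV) 1.348e+11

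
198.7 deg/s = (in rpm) 33.12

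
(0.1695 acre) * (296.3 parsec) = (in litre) 6.271e+24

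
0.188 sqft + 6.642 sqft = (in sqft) 6.83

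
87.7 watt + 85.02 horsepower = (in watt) 6.349e+04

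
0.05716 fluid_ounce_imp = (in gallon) 0.000429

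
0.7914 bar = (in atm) 0.7811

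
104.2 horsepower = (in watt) 7.77e+04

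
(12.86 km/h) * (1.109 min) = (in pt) 6.738e+05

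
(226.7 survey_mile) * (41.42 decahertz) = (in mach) 4.438e+05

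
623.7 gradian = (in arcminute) 3.368e+04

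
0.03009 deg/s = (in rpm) 0.005015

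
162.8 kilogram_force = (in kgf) 162.8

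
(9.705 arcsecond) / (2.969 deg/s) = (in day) 1.051e-08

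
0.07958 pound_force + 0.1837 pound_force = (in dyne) 1.171e+05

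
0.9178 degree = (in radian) 0.01602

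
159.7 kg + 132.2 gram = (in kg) 159.8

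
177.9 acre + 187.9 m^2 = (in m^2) 7.201e+05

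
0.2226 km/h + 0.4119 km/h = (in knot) 0.3426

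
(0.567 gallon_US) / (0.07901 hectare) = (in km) 2.717e-09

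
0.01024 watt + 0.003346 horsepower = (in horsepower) 0.00336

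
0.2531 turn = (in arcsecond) 3.28e+05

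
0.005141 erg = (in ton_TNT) 1.229e-19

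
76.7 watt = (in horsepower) 0.1029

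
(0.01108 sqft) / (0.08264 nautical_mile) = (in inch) 0.0002648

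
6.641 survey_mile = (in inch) 4.208e+05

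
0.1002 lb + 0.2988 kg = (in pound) 0.7589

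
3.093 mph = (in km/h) 4.978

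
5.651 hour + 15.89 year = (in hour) 1.392e+05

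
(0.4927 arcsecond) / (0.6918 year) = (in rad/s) 1.095e-13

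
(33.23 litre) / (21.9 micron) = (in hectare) 0.1517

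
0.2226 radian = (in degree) 12.75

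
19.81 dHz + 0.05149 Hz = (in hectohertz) 0.02032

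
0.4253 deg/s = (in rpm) 0.07088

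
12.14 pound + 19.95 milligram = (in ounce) 194.2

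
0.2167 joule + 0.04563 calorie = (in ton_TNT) 9.742e-11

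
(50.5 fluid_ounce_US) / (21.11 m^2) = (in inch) 0.002785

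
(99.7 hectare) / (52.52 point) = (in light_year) 5.688e-09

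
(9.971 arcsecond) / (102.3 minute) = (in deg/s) 4.512e-07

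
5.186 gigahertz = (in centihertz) 5.186e+11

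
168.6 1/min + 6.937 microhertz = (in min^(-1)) 168.6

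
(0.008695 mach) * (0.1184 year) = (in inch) 4.352e+08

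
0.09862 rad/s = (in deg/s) 5.651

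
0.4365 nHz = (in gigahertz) 4.365e-19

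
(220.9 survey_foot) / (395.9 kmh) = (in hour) 0.0001701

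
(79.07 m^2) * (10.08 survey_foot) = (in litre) 2.429e+05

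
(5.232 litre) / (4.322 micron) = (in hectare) 0.1211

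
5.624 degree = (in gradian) 6.249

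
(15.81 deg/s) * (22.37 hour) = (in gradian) 1.415e+06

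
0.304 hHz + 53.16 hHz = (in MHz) 0.005346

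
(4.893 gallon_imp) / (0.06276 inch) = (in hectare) 0.001395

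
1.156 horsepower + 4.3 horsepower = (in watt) 4069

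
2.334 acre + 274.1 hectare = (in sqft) 2.961e+07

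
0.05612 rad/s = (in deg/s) 3.215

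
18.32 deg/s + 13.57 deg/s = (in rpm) 5.315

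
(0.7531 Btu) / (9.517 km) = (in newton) 0.08349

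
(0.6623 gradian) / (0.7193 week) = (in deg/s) 1.37e-06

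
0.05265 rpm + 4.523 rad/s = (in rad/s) 4.529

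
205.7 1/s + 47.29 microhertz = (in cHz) 2.057e+04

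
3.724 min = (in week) 0.0003694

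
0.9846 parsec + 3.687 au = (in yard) 3.323e+16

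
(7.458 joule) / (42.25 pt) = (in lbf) 112.5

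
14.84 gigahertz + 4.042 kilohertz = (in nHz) 1.484e+19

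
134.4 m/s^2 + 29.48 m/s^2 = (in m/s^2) 163.9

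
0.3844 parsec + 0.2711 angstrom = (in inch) 4.67e+17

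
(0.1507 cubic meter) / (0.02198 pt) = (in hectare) 1.943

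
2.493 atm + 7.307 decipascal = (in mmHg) 1895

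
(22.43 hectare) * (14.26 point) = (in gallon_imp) 2.482e+05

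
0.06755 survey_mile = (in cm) 1.087e+04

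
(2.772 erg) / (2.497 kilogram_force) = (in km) 1.132e-11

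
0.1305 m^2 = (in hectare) 1.305e-05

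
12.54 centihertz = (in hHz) 0.001254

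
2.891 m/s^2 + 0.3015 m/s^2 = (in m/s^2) 3.192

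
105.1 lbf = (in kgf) 47.67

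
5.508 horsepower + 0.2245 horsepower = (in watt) 4275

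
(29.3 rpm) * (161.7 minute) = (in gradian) 1.895e+06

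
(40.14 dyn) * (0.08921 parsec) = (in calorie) 2.641e+11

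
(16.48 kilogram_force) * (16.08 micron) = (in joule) 0.002599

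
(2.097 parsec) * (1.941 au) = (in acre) 4.643e+24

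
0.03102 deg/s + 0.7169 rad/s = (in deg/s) 41.11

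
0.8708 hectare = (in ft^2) 9.373e+04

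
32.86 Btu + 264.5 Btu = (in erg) 3.137e+12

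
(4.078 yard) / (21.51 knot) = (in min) 0.005616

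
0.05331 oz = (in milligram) 1511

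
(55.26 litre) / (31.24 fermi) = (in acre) 4.371e+08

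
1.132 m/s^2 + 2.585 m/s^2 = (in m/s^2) 3.717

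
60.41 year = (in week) 3150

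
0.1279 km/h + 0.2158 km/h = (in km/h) 0.3437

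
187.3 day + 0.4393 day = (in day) 187.7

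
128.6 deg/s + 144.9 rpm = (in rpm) 166.3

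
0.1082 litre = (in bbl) 0.0006806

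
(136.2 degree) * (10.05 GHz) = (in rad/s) 2.389e+10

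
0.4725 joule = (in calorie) 0.1129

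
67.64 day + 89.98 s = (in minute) 9.74e+04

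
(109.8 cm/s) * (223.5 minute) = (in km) 14.72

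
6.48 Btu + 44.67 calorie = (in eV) 4.384e+22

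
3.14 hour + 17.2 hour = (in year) 0.002322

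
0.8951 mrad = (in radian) 0.0008951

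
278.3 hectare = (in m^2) 2.783e+06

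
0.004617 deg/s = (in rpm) 0.0007695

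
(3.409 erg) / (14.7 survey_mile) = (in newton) 1.441e-11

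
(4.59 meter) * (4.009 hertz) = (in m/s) 18.4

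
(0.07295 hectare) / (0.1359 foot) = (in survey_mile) 10.94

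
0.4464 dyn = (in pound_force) 1.004e-06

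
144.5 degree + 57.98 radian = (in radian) 60.5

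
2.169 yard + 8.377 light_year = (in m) 7.925e+16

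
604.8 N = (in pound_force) 136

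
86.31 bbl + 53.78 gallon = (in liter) 1.393e+04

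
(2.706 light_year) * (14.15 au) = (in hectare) 5.419e+24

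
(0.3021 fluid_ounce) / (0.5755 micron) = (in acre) 0.003836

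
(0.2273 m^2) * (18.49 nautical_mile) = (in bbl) 4.896e+04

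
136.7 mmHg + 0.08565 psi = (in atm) 0.1857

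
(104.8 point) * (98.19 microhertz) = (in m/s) 3.63e-06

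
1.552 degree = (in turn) 0.004311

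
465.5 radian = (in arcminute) 1.6e+06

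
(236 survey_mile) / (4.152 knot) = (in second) 1.778e+05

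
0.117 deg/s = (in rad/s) 0.002042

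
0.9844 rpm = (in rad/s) 0.1031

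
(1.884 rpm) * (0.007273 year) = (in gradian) 2.881e+06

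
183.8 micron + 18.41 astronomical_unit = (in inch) 1.084e+14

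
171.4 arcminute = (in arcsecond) 1.028e+04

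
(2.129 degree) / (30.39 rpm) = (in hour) 3.243e-06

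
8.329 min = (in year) 1.585e-05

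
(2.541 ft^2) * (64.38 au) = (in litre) 2.274e+15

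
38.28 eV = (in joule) 6.133e-18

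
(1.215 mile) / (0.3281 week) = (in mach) 2.894e-05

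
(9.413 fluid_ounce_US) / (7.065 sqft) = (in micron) 424.1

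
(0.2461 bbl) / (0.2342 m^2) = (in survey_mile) 0.0001038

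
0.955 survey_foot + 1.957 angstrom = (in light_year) 3.077e-17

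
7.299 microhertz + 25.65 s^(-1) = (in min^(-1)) 1539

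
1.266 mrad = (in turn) 0.0002015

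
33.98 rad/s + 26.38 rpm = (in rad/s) 36.74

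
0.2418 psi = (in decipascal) 1.667e+04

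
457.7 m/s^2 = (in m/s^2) 457.7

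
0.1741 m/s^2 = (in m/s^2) 0.1741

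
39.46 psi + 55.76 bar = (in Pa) 5.848e+06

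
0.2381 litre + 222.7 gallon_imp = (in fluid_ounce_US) 3.424e+04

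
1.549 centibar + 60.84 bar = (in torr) 4.565e+04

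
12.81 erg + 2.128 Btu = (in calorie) 536.6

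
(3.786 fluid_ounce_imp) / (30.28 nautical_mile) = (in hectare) 1.918e-13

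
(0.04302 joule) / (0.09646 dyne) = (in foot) 1.463e+05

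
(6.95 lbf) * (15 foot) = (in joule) 141.3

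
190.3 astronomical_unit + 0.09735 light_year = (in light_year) 0.1004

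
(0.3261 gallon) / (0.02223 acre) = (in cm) 0.001372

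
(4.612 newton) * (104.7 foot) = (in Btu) 0.1395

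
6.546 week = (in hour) 1100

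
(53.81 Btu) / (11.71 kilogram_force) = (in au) 3.305e-09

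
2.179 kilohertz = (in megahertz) 0.002179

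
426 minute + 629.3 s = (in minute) 436.5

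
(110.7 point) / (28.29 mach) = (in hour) 1.126e-09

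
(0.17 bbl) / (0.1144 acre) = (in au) 3.902e-16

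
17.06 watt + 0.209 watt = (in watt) 17.27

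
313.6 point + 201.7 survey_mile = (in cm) 3.246e+07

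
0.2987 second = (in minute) 0.004978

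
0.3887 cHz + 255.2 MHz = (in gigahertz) 0.2552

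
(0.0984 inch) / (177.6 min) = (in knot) 4.559e-07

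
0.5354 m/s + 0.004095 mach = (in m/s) 1.93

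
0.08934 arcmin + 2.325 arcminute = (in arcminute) 2.414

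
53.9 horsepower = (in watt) 4.019e+04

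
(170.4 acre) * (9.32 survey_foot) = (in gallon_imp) 4.309e+08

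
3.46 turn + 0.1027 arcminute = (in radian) 21.74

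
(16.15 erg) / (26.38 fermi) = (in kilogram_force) 6.243e+06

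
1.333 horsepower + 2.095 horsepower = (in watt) 2556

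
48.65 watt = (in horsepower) 0.06524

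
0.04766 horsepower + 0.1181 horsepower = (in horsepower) 0.1658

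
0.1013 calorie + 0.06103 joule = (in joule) 0.4849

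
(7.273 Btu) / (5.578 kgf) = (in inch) 5523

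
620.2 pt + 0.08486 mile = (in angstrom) 1.368e+12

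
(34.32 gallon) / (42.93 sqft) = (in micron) 3.257e+04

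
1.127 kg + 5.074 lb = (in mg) 3.429e+06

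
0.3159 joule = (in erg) 3.159e+06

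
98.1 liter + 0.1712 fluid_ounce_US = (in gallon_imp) 21.58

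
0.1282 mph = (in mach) 0.0001683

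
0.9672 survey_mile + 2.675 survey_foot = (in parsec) 5.047e-14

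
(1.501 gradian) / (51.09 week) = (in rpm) 7.287e-09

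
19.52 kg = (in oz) 688.5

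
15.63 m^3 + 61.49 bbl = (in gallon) 6712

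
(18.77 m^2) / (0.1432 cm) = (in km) 13.11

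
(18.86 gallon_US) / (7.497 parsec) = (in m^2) 3.086e-19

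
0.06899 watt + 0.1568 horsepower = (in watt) 117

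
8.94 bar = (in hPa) 8940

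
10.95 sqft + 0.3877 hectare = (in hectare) 0.3878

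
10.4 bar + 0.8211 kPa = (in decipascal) 1.041e+07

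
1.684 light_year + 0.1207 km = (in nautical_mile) 8.603e+12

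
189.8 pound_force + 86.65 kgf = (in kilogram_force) 172.7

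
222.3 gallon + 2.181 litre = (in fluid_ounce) 2.853e+04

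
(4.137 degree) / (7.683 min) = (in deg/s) 0.008974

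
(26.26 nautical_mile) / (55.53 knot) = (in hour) 0.4729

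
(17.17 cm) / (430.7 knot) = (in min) 1.292e-05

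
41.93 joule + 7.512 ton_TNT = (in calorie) 7.512e+09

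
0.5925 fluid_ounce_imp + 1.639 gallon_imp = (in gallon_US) 1.973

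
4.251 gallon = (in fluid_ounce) 544.1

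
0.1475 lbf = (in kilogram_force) 0.0669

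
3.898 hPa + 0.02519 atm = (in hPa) 29.42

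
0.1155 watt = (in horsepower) 0.0001549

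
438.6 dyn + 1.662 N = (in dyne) 1.666e+05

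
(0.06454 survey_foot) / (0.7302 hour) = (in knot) 1.455e-05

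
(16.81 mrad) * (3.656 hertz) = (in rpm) 0.5869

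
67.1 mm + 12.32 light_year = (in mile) 7.242e+13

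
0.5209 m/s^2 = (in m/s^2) 0.5209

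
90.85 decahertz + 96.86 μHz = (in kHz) 0.9085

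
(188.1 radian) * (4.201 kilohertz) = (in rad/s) 7.902e+05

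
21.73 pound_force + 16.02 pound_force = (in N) 167.9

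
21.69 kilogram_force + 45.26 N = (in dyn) 2.58e+07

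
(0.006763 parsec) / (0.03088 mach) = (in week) 3.282e+07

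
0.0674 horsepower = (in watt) 50.26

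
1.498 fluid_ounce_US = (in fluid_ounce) 1.498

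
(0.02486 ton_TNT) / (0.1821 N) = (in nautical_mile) 3.084e+05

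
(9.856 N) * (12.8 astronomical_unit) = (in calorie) 4.511e+12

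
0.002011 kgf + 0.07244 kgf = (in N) 0.7301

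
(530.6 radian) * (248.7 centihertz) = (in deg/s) 7.561e+04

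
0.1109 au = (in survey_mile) 1.031e+07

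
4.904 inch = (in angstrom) 1.246e+09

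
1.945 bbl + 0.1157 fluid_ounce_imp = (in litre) 309.2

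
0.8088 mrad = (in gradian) 0.05149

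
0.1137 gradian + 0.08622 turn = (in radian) 0.5435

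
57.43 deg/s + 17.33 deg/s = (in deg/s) 74.76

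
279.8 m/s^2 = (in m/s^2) 279.8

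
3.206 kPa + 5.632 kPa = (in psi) 1.282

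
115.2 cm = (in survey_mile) 0.0007158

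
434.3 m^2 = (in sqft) 4675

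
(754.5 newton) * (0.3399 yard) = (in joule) 234.5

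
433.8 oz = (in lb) 27.11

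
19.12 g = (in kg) 0.01912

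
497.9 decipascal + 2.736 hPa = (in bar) 0.003234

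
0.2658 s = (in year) 8.428e-09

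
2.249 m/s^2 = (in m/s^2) 2.249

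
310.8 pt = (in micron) 1.096e+05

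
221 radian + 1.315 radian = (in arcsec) 4.586e+07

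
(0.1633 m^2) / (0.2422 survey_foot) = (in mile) 0.001375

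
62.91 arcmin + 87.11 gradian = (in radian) 1.387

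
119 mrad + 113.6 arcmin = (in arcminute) 522.7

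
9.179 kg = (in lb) 20.24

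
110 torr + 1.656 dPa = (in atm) 0.1447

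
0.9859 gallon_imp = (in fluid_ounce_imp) 157.7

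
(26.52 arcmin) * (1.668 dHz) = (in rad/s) 0.001287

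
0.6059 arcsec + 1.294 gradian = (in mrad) 20.33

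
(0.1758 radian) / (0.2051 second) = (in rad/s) 0.8571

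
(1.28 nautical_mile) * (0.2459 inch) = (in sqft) 159.4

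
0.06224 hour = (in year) 7.105e-06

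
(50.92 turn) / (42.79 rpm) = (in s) 71.4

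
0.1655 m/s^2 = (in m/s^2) 0.1655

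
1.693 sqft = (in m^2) 0.1573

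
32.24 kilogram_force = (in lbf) 71.08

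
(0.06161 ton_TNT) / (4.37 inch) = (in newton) 2.322e+09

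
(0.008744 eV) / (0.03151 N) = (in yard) 4.862e-20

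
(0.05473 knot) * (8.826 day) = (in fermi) 2.147e+19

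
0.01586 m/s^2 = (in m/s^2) 0.01586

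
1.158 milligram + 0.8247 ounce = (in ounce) 0.8247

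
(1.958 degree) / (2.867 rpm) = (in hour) 3.162e-05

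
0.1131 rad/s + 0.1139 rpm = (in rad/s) 0.125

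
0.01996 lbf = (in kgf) 0.009054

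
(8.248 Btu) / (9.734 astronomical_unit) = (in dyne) 0.0005976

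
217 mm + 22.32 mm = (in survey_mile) 0.0001487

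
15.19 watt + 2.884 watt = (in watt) 18.07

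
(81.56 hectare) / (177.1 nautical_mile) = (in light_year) 2.628e-16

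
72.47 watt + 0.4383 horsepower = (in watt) 399.3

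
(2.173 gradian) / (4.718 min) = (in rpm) 0.001151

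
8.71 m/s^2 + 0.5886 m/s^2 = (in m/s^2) 9.299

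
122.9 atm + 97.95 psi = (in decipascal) 1.313e+08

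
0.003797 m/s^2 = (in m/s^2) 0.003797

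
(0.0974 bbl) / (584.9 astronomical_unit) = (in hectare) 1.77e-20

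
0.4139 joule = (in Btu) 0.0003923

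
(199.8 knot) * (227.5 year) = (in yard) 8.065e+11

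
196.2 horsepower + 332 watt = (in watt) 1.466e+05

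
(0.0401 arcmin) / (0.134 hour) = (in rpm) 2.309e-07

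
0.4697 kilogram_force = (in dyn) 4.606e+05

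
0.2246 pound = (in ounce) 3.594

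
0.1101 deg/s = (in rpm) 0.01835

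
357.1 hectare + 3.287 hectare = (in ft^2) 3.879e+07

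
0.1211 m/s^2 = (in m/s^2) 0.1211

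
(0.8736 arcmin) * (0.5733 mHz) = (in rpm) 1.391e-06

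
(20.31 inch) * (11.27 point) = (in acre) 5.068e-07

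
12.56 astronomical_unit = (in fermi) 1.879e+27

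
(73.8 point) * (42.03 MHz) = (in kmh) 3.939e+06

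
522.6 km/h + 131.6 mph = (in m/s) 204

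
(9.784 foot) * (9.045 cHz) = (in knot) 0.5243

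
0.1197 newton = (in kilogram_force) 0.01221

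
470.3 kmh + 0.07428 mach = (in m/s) 155.9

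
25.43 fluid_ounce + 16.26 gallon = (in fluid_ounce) 2107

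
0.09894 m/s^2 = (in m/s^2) 0.09894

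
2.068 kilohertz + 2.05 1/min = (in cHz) 2.068e+05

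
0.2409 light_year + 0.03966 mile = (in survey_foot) 7.477e+15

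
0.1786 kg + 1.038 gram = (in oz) 6.337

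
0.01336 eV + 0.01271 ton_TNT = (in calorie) 1.271e+07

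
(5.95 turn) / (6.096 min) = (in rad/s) 0.1022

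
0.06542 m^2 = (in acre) 1.617e-05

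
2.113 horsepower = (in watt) 1576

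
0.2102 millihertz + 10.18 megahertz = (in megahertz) 10.18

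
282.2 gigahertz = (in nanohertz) 2.822e+20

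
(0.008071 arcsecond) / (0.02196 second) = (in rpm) 1.702e-05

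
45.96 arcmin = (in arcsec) 2758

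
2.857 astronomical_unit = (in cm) 4.274e+13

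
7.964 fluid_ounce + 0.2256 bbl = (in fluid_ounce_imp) 1271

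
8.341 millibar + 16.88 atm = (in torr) 1.284e+04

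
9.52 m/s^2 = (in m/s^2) 9.52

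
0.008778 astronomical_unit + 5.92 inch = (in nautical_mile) 7.091e+05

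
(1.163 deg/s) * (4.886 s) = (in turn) 0.01578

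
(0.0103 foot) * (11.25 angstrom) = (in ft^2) 3.802e-11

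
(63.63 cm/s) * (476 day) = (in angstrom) 2.617e+17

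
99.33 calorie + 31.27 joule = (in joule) 446.9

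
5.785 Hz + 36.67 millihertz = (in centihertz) 582.2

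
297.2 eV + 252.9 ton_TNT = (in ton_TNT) 252.9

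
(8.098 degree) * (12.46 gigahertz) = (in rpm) 1.682e+10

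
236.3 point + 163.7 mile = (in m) 2.634e+05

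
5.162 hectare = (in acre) 12.76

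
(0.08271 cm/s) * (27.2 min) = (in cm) 135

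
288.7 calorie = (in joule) 1208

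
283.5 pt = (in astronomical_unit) 6.685e-13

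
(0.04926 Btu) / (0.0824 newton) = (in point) 1.788e+06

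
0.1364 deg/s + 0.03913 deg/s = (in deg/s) 0.1755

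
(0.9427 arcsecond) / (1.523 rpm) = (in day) 3.317e-10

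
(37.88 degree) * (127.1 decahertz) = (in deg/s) 4.815e+04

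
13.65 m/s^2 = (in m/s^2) 13.65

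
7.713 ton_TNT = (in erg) 3.227e+17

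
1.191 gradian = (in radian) 0.01871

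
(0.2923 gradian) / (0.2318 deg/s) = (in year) 3.599e-08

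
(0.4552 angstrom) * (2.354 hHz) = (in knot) 2.083e-08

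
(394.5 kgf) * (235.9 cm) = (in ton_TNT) 2.181e-06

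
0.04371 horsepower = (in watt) 32.59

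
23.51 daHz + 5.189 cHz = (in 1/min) 1.411e+04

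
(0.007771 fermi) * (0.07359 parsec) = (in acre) 4.36e-06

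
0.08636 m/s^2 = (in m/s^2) 0.08636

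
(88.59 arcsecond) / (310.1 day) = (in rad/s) 1.603e-11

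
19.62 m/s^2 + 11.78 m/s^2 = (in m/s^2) 31.4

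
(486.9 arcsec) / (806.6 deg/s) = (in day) 1.941e-09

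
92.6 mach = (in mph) 7.053e+04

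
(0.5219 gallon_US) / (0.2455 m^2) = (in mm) 8.047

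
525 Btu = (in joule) 5.539e+05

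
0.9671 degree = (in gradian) 1.075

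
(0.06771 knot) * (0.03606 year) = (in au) 2.648e-07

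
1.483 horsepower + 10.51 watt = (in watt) 1116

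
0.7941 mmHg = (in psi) 0.01536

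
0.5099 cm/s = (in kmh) 0.01836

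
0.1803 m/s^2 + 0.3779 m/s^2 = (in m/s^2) 0.5582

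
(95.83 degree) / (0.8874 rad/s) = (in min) 0.03141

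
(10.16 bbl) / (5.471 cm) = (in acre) 0.007296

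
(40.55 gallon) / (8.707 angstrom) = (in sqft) 1.898e+09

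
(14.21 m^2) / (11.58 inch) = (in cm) 4831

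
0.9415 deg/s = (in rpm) 0.1569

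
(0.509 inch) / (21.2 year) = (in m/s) 1.934e-11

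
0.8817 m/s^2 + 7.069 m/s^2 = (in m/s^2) 7.951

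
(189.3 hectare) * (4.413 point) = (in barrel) 1.854e+04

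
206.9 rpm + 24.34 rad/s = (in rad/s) 46.01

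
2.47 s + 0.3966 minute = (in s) 26.27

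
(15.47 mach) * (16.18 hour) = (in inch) 1.208e+10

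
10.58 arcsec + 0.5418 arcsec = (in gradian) 0.003433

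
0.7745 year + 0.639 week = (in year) 0.7868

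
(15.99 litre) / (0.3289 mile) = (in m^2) 3.021e-05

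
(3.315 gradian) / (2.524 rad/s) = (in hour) 5.731e-06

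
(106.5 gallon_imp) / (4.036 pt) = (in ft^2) 3660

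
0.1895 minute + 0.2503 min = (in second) 26.39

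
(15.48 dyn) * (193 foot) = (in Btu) 8.631e-06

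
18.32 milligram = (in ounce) 0.0006462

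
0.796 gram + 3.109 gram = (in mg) 3905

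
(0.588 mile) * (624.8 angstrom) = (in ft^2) 0.0006364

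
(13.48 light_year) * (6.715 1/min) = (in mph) 3.193e+16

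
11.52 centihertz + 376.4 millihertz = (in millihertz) 491.6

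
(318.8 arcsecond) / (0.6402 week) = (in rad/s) 3.992e-09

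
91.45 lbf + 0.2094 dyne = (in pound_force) 91.45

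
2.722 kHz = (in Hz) 2722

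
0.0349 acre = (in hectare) 0.01412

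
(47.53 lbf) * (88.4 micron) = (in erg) 1.869e+05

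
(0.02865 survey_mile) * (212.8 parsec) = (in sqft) 3.259e+21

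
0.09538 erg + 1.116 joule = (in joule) 1.116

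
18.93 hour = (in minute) 1136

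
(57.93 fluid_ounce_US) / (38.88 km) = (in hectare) 4.406e-12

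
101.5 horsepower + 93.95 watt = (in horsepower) 101.6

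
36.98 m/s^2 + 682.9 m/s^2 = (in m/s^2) 719.9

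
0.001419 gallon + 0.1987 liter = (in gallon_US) 0.05391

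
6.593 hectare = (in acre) 16.29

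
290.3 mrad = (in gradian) 18.48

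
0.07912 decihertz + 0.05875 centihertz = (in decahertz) 0.00085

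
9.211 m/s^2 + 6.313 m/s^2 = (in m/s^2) 15.52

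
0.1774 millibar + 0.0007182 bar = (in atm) 0.0008839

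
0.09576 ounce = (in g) 2.715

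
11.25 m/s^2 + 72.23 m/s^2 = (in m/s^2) 83.48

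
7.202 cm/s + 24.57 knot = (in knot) 24.71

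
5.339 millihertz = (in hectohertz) 5.339e-05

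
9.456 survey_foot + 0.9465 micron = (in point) 8170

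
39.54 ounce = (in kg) 1.121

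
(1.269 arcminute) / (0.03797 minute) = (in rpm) 0.001547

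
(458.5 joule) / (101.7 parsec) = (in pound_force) 3.285e-17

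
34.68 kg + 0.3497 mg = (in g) 3.468e+04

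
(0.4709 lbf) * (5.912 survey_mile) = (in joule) 1.993e+04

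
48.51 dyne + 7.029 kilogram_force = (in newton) 68.93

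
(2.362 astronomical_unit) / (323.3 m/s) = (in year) 34.66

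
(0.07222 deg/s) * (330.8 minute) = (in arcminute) 8.601e+04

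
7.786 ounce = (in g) 220.7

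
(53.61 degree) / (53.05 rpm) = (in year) 5.341e-09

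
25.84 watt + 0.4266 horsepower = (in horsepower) 0.4613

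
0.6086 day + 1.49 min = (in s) 5.267e+04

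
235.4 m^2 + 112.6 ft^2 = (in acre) 0.06075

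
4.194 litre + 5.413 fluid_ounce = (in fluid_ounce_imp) 153.2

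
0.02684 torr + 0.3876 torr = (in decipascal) 552.5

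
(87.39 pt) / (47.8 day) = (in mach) 2.192e-11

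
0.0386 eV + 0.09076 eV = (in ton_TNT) 4.954e-30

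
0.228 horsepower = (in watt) 170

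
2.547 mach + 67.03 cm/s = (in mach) 2.549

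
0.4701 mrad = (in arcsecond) 96.97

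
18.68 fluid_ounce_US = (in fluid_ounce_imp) 19.44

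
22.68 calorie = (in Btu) 0.08994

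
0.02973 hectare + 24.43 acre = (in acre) 24.5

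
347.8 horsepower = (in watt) 2.594e+05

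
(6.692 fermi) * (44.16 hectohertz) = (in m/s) 2.955e-11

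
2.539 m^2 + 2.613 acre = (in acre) 2.614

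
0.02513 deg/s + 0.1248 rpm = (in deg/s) 0.7739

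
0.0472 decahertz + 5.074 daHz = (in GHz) 5.121e-08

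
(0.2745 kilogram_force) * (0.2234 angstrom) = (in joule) 6.014e-11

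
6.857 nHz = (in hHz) 6.857e-11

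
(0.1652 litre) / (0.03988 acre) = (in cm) 0.0001024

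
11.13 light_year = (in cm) 1.053e+19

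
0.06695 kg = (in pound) 0.1476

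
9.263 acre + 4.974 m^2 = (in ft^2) 4.035e+05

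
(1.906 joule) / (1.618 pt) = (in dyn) 3.339e+08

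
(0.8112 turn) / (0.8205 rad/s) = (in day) 7.19e-05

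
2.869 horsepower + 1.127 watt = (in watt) 2141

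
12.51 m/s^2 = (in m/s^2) 12.51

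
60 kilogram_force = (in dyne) 5.884e+07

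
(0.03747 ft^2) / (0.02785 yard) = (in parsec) 4.43e-18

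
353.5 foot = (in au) 7.202e-10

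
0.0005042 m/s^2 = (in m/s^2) 0.0005042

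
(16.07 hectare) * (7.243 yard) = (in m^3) 1.064e+06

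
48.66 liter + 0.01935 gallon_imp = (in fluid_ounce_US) 1648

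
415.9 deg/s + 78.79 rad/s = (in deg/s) 4930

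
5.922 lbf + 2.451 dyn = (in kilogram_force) 2.686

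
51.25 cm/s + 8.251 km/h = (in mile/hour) 6.273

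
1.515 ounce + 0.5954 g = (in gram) 43.54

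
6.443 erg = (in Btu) 6.107e-10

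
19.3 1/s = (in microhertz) 1.93e+07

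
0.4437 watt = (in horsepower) 0.000595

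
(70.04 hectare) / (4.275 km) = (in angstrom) 1.638e+12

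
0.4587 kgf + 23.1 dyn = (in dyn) 4.499e+05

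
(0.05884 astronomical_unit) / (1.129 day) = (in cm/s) 9.024e+06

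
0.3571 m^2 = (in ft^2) 3.844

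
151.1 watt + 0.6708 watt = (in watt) 151.8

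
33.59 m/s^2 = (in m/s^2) 33.59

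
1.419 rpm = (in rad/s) 0.1486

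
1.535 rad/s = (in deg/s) 87.95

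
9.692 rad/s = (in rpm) 92.55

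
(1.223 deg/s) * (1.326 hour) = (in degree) 5838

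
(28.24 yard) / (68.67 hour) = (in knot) 0.000203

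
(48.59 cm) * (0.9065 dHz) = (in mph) 0.09853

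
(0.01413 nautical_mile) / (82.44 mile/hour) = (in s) 0.7101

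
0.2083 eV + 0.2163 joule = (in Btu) 0.000205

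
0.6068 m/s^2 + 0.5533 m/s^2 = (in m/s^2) 1.16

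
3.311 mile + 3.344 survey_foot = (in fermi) 5.33e+18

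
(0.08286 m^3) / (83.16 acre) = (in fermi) 2.462e+08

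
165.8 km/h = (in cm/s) 4606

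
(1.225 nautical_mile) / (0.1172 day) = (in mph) 0.5012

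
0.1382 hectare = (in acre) 0.3415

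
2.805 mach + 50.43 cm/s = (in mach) 2.806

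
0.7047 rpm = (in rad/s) 0.0738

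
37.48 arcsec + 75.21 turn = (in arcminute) 1.625e+06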